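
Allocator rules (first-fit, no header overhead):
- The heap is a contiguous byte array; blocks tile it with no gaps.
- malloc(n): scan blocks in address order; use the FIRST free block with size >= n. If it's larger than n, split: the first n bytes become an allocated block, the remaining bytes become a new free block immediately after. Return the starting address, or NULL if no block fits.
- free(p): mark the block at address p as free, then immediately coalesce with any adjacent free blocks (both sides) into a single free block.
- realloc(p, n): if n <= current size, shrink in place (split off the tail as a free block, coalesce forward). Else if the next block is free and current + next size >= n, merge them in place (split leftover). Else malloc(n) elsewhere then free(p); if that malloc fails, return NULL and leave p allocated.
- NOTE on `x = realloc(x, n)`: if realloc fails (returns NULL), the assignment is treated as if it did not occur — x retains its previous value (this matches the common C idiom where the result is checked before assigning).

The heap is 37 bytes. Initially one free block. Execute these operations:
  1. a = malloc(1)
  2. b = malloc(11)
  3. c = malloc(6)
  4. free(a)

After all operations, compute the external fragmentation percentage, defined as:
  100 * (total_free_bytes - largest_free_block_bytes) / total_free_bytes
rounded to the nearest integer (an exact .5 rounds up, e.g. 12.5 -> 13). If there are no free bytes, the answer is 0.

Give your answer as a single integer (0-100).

Op 1: a = malloc(1) -> a = 0; heap: [0-0 ALLOC][1-36 FREE]
Op 2: b = malloc(11) -> b = 1; heap: [0-0 ALLOC][1-11 ALLOC][12-36 FREE]
Op 3: c = malloc(6) -> c = 12; heap: [0-0 ALLOC][1-11 ALLOC][12-17 ALLOC][18-36 FREE]
Op 4: free(a) -> (freed a); heap: [0-0 FREE][1-11 ALLOC][12-17 ALLOC][18-36 FREE]
Free blocks: [1 19] total_free=20 largest=19 -> 100*(20-19)/20 = 100/20 = 5

Answer: 5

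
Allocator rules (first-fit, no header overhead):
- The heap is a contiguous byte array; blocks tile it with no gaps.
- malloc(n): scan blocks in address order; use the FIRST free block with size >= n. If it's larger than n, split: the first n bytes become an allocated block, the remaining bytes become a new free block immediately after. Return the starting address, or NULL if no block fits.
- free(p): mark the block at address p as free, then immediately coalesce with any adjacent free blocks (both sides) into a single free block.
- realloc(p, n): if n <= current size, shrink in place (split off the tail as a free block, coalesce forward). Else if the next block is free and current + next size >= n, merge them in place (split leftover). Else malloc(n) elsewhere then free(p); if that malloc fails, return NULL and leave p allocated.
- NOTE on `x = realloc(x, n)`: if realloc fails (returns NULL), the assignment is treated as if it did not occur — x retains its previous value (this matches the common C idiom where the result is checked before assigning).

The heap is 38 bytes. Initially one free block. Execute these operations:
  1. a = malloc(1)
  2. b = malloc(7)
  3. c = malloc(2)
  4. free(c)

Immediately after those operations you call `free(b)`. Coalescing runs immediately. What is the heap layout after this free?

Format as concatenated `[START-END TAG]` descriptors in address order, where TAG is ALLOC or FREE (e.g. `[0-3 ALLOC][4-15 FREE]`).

Answer: [0-0 ALLOC][1-37 FREE]

Derivation:
Op 1: a = malloc(1) -> a = 0; heap: [0-0 ALLOC][1-37 FREE]
Op 2: b = malloc(7) -> b = 1; heap: [0-0 ALLOC][1-7 ALLOC][8-37 FREE]
Op 3: c = malloc(2) -> c = 8; heap: [0-0 ALLOC][1-7 ALLOC][8-9 ALLOC][10-37 FREE]
Op 4: free(c) -> (freed c); heap: [0-0 ALLOC][1-7 ALLOC][8-37 FREE]
free(b): b = 1 -> block [1-7 ALLOC]; mark free, coalesce with adjacent free neighbors -> [0-0 ALLOC][1-37 FREE]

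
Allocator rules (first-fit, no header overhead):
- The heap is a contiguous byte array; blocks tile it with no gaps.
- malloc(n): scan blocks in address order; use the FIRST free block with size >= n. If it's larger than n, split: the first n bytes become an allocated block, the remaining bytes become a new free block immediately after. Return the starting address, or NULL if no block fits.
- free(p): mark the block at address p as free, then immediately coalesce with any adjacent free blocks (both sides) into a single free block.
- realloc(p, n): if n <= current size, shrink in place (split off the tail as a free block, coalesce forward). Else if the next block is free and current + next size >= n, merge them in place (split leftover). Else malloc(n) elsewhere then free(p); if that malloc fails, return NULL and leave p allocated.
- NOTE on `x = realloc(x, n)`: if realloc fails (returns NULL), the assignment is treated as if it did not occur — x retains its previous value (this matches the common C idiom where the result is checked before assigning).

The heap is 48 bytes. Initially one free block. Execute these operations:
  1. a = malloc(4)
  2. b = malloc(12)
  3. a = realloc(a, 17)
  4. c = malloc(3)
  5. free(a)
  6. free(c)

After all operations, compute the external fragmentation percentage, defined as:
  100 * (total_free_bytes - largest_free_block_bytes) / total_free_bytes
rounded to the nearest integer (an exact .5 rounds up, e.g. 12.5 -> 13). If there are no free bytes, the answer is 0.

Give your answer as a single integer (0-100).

Answer: 11

Derivation:
Op 1: a = malloc(4) -> a = 0; heap: [0-3 ALLOC][4-47 FREE]
Op 2: b = malloc(12) -> b = 4; heap: [0-3 ALLOC][4-15 ALLOC][16-47 FREE]
Op 3: a = realloc(a, 17) -> a = 16; heap: [0-3 FREE][4-15 ALLOC][16-32 ALLOC][33-47 FREE]
Op 4: c = malloc(3) -> c = 0; heap: [0-2 ALLOC][3-3 FREE][4-15 ALLOC][16-32 ALLOC][33-47 FREE]
Op 5: free(a) -> (freed a); heap: [0-2 ALLOC][3-3 FREE][4-15 ALLOC][16-47 FREE]
Op 6: free(c) -> (freed c); heap: [0-3 FREE][4-15 ALLOC][16-47 FREE]
Free blocks: [4 32] total_free=36 largest=32 -> 100*(36-32)/36 = 400/36 ≈ 11.111 -> rounds to 11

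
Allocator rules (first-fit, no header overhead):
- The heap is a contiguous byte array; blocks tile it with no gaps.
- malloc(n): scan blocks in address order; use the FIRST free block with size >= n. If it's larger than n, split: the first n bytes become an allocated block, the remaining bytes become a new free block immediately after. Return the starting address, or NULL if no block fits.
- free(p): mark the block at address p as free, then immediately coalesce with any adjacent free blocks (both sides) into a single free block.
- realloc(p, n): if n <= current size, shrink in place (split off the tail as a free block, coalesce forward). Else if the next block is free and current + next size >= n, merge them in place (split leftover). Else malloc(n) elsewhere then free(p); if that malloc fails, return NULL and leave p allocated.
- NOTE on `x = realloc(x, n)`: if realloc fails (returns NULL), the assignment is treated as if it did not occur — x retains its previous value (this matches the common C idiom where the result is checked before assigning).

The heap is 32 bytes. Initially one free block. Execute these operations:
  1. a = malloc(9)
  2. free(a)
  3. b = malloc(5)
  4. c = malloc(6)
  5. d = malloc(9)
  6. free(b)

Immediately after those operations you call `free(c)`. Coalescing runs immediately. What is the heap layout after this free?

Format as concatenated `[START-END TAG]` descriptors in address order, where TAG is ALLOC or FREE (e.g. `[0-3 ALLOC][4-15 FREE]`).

Answer: [0-10 FREE][11-19 ALLOC][20-31 FREE]

Derivation:
Op 1: a = malloc(9) -> a = 0; heap: [0-8 ALLOC][9-31 FREE]
Op 2: free(a) -> (freed a); heap: [0-31 FREE]
Op 3: b = malloc(5) -> b = 0; heap: [0-4 ALLOC][5-31 FREE]
Op 4: c = malloc(6) -> c = 5; heap: [0-4 ALLOC][5-10 ALLOC][11-31 FREE]
Op 5: d = malloc(9) -> d = 11; heap: [0-4 ALLOC][5-10 ALLOC][11-19 ALLOC][20-31 FREE]
Op 6: free(b) -> (freed b); heap: [0-4 FREE][5-10 ALLOC][11-19 ALLOC][20-31 FREE]
free(c): c = 5 -> block [5-10 ALLOC]; mark free, coalesce with adjacent free neighbors -> [0-10 FREE][11-19 ALLOC][20-31 FREE]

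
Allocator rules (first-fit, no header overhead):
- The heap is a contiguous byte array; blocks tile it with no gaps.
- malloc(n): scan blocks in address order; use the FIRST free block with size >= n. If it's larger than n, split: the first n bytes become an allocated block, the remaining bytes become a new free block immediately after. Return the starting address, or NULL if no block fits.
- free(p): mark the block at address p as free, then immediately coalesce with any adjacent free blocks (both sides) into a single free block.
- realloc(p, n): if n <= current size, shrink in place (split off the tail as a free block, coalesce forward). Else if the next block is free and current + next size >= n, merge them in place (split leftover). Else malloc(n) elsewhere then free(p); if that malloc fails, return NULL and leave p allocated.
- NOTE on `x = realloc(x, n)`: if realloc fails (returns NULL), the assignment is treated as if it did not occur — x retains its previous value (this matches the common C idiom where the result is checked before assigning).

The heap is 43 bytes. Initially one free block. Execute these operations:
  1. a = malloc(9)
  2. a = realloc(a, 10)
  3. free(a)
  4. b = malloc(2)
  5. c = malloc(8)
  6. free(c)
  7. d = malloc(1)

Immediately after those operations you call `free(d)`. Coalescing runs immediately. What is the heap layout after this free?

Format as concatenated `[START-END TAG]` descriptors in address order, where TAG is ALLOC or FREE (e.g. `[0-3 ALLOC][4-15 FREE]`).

Op 1: a = malloc(9) -> a = 0; heap: [0-8 ALLOC][9-42 FREE]
Op 2: a = realloc(a, 10) -> a = 0; heap: [0-9 ALLOC][10-42 FREE]
Op 3: free(a) -> (freed a); heap: [0-42 FREE]
Op 4: b = malloc(2) -> b = 0; heap: [0-1 ALLOC][2-42 FREE]
Op 5: c = malloc(8) -> c = 2; heap: [0-1 ALLOC][2-9 ALLOC][10-42 FREE]
Op 6: free(c) -> (freed c); heap: [0-1 ALLOC][2-42 FREE]
Op 7: d = malloc(1) -> d = 2; heap: [0-1 ALLOC][2-2 ALLOC][3-42 FREE]
free(d): d = 2 -> block [2-2 ALLOC]; mark free, coalesce with adjacent free neighbors -> [0-1 ALLOC][2-42 FREE]

Answer: [0-1 ALLOC][2-42 FREE]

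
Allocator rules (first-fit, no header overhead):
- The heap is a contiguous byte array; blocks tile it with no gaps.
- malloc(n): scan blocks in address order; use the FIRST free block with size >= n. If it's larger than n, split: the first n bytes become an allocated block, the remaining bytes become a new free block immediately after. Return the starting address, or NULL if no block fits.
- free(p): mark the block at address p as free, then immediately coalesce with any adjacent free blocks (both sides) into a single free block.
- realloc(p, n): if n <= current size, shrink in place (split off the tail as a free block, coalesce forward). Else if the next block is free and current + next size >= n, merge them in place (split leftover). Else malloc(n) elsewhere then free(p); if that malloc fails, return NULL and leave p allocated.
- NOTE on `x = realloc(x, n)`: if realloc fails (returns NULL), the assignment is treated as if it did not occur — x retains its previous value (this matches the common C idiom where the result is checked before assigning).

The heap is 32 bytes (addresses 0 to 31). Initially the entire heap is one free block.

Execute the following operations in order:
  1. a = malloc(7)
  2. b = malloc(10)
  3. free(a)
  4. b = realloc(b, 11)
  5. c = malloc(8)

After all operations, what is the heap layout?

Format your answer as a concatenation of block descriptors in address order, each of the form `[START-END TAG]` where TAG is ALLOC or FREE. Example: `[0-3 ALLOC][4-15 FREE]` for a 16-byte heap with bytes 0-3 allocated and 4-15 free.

Answer: [0-6 FREE][7-17 ALLOC][18-25 ALLOC][26-31 FREE]

Derivation:
Op 1: a = malloc(7) -> a = 0; heap: [0-6 ALLOC][7-31 FREE]
Op 2: b = malloc(10) -> b = 7; heap: [0-6 ALLOC][7-16 ALLOC][17-31 FREE]
Op 3: free(a) -> (freed a); heap: [0-6 FREE][7-16 ALLOC][17-31 FREE]
Op 4: b = realloc(b, 11) -> b = 7; heap: [0-6 FREE][7-17 ALLOC][18-31 FREE]
Op 5: c = malloc(8) -> c = 18; heap: [0-6 FREE][7-17 ALLOC][18-25 ALLOC][26-31 FREE]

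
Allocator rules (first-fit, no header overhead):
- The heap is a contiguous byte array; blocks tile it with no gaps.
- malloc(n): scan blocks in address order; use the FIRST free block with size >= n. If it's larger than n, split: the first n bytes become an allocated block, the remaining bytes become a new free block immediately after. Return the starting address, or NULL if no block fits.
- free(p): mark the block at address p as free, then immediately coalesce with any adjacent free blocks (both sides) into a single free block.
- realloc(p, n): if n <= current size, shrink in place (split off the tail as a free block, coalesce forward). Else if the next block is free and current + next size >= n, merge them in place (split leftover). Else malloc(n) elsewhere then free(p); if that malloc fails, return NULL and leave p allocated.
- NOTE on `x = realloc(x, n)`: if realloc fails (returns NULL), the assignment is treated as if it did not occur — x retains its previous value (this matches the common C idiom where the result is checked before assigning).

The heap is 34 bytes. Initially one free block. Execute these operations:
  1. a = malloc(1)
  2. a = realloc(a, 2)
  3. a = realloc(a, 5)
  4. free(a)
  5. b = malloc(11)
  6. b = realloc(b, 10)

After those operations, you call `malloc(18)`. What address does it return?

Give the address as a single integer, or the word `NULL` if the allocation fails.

Op 1: a = malloc(1) -> a = 0; heap: [0-0 ALLOC][1-33 FREE]
Op 2: a = realloc(a, 2) -> a = 0; heap: [0-1 ALLOC][2-33 FREE]
Op 3: a = realloc(a, 5) -> a = 0; heap: [0-4 ALLOC][5-33 FREE]
Op 4: free(a) -> (freed a); heap: [0-33 FREE]
Op 5: b = malloc(11) -> b = 0; heap: [0-10 ALLOC][11-33 FREE]
Op 6: b = realloc(b, 10) -> b = 0; heap: [0-9 ALLOC][10-33 FREE]
malloc(18): first-fit scan over [0-9 ALLOC][10-33 FREE] -> 10

Answer: 10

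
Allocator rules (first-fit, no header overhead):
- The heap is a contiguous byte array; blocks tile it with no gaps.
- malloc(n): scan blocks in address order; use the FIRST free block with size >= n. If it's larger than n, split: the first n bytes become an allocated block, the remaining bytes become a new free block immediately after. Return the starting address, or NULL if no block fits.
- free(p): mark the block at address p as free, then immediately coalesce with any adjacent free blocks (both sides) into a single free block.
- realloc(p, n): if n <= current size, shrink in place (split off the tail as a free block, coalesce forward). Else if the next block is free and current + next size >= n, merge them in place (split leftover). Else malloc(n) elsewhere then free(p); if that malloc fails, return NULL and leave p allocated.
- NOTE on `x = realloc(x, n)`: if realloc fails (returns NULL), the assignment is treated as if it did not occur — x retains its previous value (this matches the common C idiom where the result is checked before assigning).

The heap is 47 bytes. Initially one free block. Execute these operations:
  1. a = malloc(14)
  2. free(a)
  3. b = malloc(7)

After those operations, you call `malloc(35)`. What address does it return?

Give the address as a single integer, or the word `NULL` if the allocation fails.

Answer: 7

Derivation:
Op 1: a = malloc(14) -> a = 0; heap: [0-13 ALLOC][14-46 FREE]
Op 2: free(a) -> (freed a); heap: [0-46 FREE]
Op 3: b = malloc(7) -> b = 0; heap: [0-6 ALLOC][7-46 FREE]
malloc(35): first-fit scan over [0-6 ALLOC][7-46 FREE] -> 7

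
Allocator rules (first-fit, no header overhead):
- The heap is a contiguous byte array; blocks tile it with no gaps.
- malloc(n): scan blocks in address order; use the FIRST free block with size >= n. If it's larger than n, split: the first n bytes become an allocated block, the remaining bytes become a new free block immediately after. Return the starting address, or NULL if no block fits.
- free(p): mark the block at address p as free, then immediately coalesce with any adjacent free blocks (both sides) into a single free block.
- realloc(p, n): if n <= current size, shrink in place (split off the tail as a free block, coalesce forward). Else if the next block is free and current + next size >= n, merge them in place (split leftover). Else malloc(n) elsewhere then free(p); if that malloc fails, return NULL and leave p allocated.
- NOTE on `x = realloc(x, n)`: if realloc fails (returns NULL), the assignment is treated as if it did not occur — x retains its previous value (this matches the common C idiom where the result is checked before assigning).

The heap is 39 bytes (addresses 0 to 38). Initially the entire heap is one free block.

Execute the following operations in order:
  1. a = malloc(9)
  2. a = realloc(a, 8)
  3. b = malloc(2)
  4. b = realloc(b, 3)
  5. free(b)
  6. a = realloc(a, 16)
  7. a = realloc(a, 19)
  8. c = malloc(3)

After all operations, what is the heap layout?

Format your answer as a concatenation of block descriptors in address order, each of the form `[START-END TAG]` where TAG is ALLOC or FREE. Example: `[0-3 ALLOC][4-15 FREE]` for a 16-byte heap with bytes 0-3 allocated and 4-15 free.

Answer: [0-18 ALLOC][19-21 ALLOC][22-38 FREE]

Derivation:
Op 1: a = malloc(9) -> a = 0; heap: [0-8 ALLOC][9-38 FREE]
Op 2: a = realloc(a, 8) -> a = 0; heap: [0-7 ALLOC][8-38 FREE]
Op 3: b = malloc(2) -> b = 8; heap: [0-7 ALLOC][8-9 ALLOC][10-38 FREE]
Op 4: b = realloc(b, 3) -> b = 8; heap: [0-7 ALLOC][8-10 ALLOC][11-38 FREE]
Op 5: free(b) -> (freed b); heap: [0-7 ALLOC][8-38 FREE]
Op 6: a = realloc(a, 16) -> a = 0; heap: [0-15 ALLOC][16-38 FREE]
Op 7: a = realloc(a, 19) -> a = 0; heap: [0-18 ALLOC][19-38 FREE]
Op 8: c = malloc(3) -> c = 19; heap: [0-18 ALLOC][19-21 ALLOC][22-38 FREE]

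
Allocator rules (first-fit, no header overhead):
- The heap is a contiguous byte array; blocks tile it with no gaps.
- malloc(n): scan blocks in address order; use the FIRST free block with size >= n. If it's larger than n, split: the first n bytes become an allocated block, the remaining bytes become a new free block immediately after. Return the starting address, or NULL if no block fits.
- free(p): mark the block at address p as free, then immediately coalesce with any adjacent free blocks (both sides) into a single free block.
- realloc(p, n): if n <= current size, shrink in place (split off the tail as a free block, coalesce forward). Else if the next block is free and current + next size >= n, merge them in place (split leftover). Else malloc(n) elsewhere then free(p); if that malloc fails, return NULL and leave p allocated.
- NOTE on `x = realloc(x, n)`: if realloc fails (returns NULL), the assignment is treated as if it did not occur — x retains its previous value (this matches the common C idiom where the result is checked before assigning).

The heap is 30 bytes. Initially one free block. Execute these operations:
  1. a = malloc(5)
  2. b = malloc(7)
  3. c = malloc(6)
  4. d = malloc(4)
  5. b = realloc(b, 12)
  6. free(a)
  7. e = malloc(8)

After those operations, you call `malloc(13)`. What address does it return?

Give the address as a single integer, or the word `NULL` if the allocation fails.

Answer: NULL

Derivation:
Op 1: a = malloc(5) -> a = 0; heap: [0-4 ALLOC][5-29 FREE]
Op 2: b = malloc(7) -> b = 5; heap: [0-4 ALLOC][5-11 ALLOC][12-29 FREE]
Op 3: c = malloc(6) -> c = 12; heap: [0-4 ALLOC][5-11 ALLOC][12-17 ALLOC][18-29 FREE]
Op 4: d = malloc(4) -> d = 18; heap: [0-4 ALLOC][5-11 ALLOC][12-17 ALLOC][18-21 ALLOC][22-29 FREE]
Op 5: b = realloc(b, 12) -> NULL (b unchanged); heap: [0-4 ALLOC][5-11 ALLOC][12-17 ALLOC][18-21 ALLOC][22-29 FREE]
Op 6: free(a) -> (freed a); heap: [0-4 FREE][5-11 ALLOC][12-17 ALLOC][18-21 ALLOC][22-29 FREE]
Op 7: e = malloc(8) -> e = 22; heap: [0-4 FREE][5-11 ALLOC][12-17 ALLOC][18-21 ALLOC][22-29 ALLOC]
malloc(13): first-fit scan over [0-4 FREE][5-11 ALLOC][12-17 ALLOC][18-21 ALLOC][22-29 ALLOC] -> NULL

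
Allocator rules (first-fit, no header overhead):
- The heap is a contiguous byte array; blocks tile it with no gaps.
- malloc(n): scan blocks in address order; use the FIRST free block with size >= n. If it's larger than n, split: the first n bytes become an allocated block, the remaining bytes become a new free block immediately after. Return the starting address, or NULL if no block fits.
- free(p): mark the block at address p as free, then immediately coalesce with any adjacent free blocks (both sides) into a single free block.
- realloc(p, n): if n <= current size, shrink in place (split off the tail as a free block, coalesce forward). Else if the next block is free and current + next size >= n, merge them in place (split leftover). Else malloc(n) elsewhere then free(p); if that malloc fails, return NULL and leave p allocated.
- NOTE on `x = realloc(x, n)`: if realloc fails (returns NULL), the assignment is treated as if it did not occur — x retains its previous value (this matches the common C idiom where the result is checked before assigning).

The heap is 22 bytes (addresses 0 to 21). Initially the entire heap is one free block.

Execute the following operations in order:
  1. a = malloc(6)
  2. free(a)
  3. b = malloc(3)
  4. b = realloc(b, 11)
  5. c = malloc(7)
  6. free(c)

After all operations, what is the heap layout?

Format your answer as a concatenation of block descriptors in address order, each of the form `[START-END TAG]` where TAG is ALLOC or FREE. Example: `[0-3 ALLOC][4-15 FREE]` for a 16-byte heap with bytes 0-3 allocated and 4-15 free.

Answer: [0-10 ALLOC][11-21 FREE]

Derivation:
Op 1: a = malloc(6) -> a = 0; heap: [0-5 ALLOC][6-21 FREE]
Op 2: free(a) -> (freed a); heap: [0-21 FREE]
Op 3: b = malloc(3) -> b = 0; heap: [0-2 ALLOC][3-21 FREE]
Op 4: b = realloc(b, 11) -> b = 0; heap: [0-10 ALLOC][11-21 FREE]
Op 5: c = malloc(7) -> c = 11; heap: [0-10 ALLOC][11-17 ALLOC][18-21 FREE]
Op 6: free(c) -> (freed c); heap: [0-10 ALLOC][11-21 FREE]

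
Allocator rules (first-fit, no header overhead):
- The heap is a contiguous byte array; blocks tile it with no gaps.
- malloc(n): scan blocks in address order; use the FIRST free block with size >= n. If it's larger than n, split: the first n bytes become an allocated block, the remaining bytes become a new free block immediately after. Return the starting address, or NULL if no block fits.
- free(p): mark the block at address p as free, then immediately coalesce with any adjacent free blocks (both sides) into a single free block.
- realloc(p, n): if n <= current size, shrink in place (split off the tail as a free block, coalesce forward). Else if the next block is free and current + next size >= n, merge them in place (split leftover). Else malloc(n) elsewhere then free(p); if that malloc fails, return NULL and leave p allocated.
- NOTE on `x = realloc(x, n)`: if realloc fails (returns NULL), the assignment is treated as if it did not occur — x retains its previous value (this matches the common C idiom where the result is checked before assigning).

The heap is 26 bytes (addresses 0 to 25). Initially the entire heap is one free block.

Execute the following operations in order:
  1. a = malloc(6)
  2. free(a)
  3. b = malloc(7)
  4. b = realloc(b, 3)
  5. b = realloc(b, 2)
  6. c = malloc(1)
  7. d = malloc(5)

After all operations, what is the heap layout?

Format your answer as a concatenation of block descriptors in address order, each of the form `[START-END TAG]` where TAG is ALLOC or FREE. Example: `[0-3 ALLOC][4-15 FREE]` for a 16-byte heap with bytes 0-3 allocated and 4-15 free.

Answer: [0-1 ALLOC][2-2 ALLOC][3-7 ALLOC][8-25 FREE]

Derivation:
Op 1: a = malloc(6) -> a = 0; heap: [0-5 ALLOC][6-25 FREE]
Op 2: free(a) -> (freed a); heap: [0-25 FREE]
Op 3: b = malloc(7) -> b = 0; heap: [0-6 ALLOC][7-25 FREE]
Op 4: b = realloc(b, 3) -> b = 0; heap: [0-2 ALLOC][3-25 FREE]
Op 5: b = realloc(b, 2) -> b = 0; heap: [0-1 ALLOC][2-25 FREE]
Op 6: c = malloc(1) -> c = 2; heap: [0-1 ALLOC][2-2 ALLOC][3-25 FREE]
Op 7: d = malloc(5) -> d = 3; heap: [0-1 ALLOC][2-2 ALLOC][3-7 ALLOC][8-25 FREE]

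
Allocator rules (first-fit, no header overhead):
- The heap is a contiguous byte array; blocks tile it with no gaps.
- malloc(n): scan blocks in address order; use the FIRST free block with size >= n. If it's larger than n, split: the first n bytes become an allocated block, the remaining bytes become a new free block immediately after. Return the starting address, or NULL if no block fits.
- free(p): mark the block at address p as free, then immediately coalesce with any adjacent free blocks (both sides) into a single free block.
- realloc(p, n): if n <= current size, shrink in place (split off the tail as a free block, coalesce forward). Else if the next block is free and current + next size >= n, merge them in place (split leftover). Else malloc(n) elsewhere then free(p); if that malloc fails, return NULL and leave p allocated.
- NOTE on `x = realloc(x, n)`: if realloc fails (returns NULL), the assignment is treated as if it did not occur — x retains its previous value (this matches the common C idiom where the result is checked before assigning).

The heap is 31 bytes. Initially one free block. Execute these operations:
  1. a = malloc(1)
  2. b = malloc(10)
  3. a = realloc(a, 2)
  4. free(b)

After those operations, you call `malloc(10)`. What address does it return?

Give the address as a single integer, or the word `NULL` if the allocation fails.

Answer: 0

Derivation:
Op 1: a = malloc(1) -> a = 0; heap: [0-0 ALLOC][1-30 FREE]
Op 2: b = malloc(10) -> b = 1; heap: [0-0 ALLOC][1-10 ALLOC][11-30 FREE]
Op 3: a = realloc(a, 2) -> a = 11; heap: [0-0 FREE][1-10 ALLOC][11-12 ALLOC][13-30 FREE]
Op 4: free(b) -> (freed b); heap: [0-10 FREE][11-12 ALLOC][13-30 FREE]
malloc(10): first-fit scan over [0-10 FREE][11-12 ALLOC][13-30 FREE] -> 0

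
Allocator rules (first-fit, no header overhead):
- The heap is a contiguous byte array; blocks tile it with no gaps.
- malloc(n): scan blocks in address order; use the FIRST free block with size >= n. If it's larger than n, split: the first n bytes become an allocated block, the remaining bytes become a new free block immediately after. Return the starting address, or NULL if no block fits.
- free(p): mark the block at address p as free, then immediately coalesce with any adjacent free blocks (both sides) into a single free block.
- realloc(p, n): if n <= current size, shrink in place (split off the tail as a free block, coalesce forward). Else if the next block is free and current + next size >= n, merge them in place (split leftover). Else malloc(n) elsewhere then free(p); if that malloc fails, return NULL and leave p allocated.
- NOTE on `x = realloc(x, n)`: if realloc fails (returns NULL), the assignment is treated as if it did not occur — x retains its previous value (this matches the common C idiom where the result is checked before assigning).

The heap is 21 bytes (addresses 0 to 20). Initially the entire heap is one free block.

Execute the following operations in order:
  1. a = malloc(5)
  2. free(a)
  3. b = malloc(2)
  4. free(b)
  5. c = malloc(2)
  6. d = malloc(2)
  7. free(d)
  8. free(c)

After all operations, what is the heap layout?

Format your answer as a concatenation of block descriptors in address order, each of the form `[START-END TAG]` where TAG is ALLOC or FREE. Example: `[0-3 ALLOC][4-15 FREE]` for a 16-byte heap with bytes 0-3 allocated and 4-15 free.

Op 1: a = malloc(5) -> a = 0; heap: [0-4 ALLOC][5-20 FREE]
Op 2: free(a) -> (freed a); heap: [0-20 FREE]
Op 3: b = malloc(2) -> b = 0; heap: [0-1 ALLOC][2-20 FREE]
Op 4: free(b) -> (freed b); heap: [0-20 FREE]
Op 5: c = malloc(2) -> c = 0; heap: [0-1 ALLOC][2-20 FREE]
Op 6: d = malloc(2) -> d = 2; heap: [0-1 ALLOC][2-3 ALLOC][4-20 FREE]
Op 7: free(d) -> (freed d); heap: [0-1 ALLOC][2-20 FREE]
Op 8: free(c) -> (freed c); heap: [0-20 FREE]

Answer: [0-20 FREE]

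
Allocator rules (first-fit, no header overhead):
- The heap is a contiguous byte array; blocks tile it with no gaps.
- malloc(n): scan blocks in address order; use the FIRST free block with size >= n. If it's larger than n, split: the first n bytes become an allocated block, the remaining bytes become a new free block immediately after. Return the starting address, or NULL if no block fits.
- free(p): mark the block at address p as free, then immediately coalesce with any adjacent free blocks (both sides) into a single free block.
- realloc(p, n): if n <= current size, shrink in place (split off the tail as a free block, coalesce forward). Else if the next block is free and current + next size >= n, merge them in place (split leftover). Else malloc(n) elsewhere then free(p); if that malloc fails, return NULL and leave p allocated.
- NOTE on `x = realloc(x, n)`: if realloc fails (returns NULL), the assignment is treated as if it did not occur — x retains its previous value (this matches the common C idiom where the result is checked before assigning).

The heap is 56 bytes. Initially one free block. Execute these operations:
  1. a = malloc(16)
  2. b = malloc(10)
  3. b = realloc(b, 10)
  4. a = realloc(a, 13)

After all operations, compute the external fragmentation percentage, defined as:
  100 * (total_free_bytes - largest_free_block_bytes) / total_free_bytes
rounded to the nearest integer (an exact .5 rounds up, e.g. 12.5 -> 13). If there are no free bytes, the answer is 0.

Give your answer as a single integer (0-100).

Op 1: a = malloc(16) -> a = 0; heap: [0-15 ALLOC][16-55 FREE]
Op 2: b = malloc(10) -> b = 16; heap: [0-15 ALLOC][16-25 ALLOC][26-55 FREE]
Op 3: b = realloc(b, 10) -> b = 16; heap: [0-15 ALLOC][16-25 ALLOC][26-55 FREE]
Op 4: a = realloc(a, 13) -> a = 0; heap: [0-12 ALLOC][13-15 FREE][16-25 ALLOC][26-55 FREE]
Free blocks: [3 30] total_free=33 largest=30 -> 100*(33-30)/33 = 300/33 ≈ 9.091 -> rounds to 9

Answer: 9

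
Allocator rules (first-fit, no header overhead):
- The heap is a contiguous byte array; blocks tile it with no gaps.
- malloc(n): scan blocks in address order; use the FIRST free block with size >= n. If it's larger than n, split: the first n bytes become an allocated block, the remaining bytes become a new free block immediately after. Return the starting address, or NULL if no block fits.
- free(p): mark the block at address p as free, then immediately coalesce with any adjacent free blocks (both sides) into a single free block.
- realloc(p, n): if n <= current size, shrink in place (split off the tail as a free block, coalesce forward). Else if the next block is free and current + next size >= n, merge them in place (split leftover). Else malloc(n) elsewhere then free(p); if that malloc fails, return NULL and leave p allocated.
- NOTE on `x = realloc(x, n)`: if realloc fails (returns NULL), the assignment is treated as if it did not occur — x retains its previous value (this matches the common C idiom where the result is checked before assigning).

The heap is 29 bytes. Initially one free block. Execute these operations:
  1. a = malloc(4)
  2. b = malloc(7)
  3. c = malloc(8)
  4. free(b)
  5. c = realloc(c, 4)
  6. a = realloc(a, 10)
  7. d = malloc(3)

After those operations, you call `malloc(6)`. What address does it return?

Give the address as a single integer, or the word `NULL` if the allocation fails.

Op 1: a = malloc(4) -> a = 0; heap: [0-3 ALLOC][4-28 FREE]
Op 2: b = malloc(7) -> b = 4; heap: [0-3 ALLOC][4-10 ALLOC][11-28 FREE]
Op 3: c = malloc(8) -> c = 11; heap: [0-3 ALLOC][4-10 ALLOC][11-18 ALLOC][19-28 FREE]
Op 4: free(b) -> (freed b); heap: [0-3 ALLOC][4-10 FREE][11-18 ALLOC][19-28 FREE]
Op 5: c = realloc(c, 4) -> c = 11; heap: [0-3 ALLOC][4-10 FREE][11-14 ALLOC][15-28 FREE]
Op 6: a = realloc(a, 10) -> a = 0; heap: [0-9 ALLOC][10-10 FREE][11-14 ALLOC][15-28 FREE]
Op 7: d = malloc(3) -> d = 15; heap: [0-9 ALLOC][10-10 FREE][11-14 ALLOC][15-17 ALLOC][18-28 FREE]
malloc(6): first-fit scan over [0-9 ALLOC][10-10 FREE][11-14 ALLOC][15-17 ALLOC][18-28 FREE] -> 18

Answer: 18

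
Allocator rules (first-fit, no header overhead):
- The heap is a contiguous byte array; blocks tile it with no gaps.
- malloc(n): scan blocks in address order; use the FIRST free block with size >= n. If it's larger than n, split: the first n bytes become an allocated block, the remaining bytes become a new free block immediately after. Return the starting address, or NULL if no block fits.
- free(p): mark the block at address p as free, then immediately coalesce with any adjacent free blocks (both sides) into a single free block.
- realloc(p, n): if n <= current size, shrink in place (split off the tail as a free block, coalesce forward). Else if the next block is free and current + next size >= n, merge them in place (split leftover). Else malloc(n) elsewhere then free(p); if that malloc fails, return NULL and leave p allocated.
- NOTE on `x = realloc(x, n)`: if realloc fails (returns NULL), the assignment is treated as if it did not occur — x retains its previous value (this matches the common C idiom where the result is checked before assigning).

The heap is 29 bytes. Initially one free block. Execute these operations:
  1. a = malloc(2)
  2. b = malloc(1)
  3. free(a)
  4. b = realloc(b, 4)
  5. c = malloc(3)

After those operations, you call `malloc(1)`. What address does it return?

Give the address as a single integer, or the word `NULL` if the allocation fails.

Answer: 0

Derivation:
Op 1: a = malloc(2) -> a = 0; heap: [0-1 ALLOC][2-28 FREE]
Op 2: b = malloc(1) -> b = 2; heap: [0-1 ALLOC][2-2 ALLOC][3-28 FREE]
Op 3: free(a) -> (freed a); heap: [0-1 FREE][2-2 ALLOC][3-28 FREE]
Op 4: b = realloc(b, 4) -> b = 2; heap: [0-1 FREE][2-5 ALLOC][6-28 FREE]
Op 5: c = malloc(3) -> c = 6; heap: [0-1 FREE][2-5 ALLOC][6-8 ALLOC][9-28 FREE]
malloc(1): first-fit scan over [0-1 FREE][2-5 ALLOC][6-8 ALLOC][9-28 FREE] -> 0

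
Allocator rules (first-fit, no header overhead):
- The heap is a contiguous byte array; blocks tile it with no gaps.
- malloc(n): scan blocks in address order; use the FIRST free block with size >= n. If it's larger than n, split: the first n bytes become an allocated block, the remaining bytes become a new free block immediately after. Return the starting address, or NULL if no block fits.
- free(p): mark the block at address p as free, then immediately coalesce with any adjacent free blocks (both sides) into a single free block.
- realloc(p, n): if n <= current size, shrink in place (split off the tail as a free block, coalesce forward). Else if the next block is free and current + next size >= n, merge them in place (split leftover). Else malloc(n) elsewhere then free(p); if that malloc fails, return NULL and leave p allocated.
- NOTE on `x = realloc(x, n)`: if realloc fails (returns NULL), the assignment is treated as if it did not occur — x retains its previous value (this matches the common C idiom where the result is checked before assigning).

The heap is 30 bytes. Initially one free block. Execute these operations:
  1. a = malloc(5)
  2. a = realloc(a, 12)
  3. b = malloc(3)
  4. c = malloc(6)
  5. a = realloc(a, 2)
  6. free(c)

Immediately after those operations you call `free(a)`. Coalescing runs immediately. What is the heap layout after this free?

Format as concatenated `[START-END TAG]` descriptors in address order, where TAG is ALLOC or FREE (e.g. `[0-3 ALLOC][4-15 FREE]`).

Answer: [0-11 FREE][12-14 ALLOC][15-29 FREE]

Derivation:
Op 1: a = malloc(5) -> a = 0; heap: [0-4 ALLOC][5-29 FREE]
Op 2: a = realloc(a, 12) -> a = 0; heap: [0-11 ALLOC][12-29 FREE]
Op 3: b = malloc(3) -> b = 12; heap: [0-11 ALLOC][12-14 ALLOC][15-29 FREE]
Op 4: c = malloc(6) -> c = 15; heap: [0-11 ALLOC][12-14 ALLOC][15-20 ALLOC][21-29 FREE]
Op 5: a = realloc(a, 2) -> a = 0; heap: [0-1 ALLOC][2-11 FREE][12-14 ALLOC][15-20 ALLOC][21-29 FREE]
Op 6: free(c) -> (freed c); heap: [0-1 ALLOC][2-11 FREE][12-14 ALLOC][15-29 FREE]
free(a): a = 0 -> block [0-1 ALLOC]; mark free, coalesce with adjacent free neighbors -> [0-11 FREE][12-14 ALLOC][15-29 FREE]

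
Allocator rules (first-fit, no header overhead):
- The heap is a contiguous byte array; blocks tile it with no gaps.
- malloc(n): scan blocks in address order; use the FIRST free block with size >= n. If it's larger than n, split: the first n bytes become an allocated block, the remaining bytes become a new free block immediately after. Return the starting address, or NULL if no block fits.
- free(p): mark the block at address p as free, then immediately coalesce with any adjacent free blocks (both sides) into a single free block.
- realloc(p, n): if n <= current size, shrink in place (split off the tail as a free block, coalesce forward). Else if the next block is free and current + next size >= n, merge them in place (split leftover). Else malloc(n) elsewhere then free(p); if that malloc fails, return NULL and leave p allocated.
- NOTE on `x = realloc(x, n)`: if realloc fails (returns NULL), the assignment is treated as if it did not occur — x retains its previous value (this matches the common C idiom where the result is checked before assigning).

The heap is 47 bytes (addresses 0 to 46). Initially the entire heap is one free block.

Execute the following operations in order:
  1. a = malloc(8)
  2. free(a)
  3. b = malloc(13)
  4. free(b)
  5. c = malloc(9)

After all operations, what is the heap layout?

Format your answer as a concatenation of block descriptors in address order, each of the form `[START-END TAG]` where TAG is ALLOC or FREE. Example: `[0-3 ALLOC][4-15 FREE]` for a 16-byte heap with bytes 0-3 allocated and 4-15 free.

Op 1: a = malloc(8) -> a = 0; heap: [0-7 ALLOC][8-46 FREE]
Op 2: free(a) -> (freed a); heap: [0-46 FREE]
Op 3: b = malloc(13) -> b = 0; heap: [0-12 ALLOC][13-46 FREE]
Op 4: free(b) -> (freed b); heap: [0-46 FREE]
Op 5: c = malloc(9) -> c = 0; heap: [0-8 ALLOC][9-46 FREE]

Answer: [0-8 ALLOC][9-46 FREE]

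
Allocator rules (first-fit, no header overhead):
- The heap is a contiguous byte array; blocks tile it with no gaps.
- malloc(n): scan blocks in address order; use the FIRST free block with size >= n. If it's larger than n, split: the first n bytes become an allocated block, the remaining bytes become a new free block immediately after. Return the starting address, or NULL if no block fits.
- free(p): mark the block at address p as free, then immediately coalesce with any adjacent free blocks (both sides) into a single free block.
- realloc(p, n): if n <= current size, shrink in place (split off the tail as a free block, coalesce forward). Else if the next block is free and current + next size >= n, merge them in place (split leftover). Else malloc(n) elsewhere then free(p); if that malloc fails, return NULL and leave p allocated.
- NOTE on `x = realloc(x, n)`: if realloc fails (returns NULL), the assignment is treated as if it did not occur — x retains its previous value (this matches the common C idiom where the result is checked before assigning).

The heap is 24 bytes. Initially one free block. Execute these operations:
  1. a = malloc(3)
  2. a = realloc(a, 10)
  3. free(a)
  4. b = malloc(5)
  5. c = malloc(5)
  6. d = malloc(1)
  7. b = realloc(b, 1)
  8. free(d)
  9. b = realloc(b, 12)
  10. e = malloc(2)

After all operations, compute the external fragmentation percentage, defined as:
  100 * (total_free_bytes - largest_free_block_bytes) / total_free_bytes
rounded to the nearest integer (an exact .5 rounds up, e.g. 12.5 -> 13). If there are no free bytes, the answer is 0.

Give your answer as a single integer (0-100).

Answer: 40

Derivation:
Op 1: a = malloc(3) -> a = 0; heap: [0-2 ALLOC][3-23 FREE]
Op 2: a = realloc(a, 10) -> a = 0; heap: [0-9 ALLOC][10-23 FREE]
Op 3: free(a) -> (freed a); heap: [0-23 FREE]
Op 4: b = malloc(5) -> b = 0; heap: [0-4 ALLOC][5-23 FREE]
Op 5: c = malloc(5) -> c = 5; heap: [0-4 ALLOC][5-9 ALLOC][10-23 FREE]
Op 6: d = malloc(1) -> d = 10; heap: [0-4 ALLOC][5-9 ALLOC][10-10 ALLOC][11-23 FREE]
Op 7: b = realloc(b, 1) -> b = 0; heap: [0-0 ALLOC][1-4 FREE][5-9 ALLOC][10-10 ALLOC][11-23 FREE]
Op 8: free(d) -> (freed d); heap: [0-0 ALLOC][1-4 FREE][5-9 ALLOC][10-23 FREE]
Op 9: b = realloc(b, 12) -> b = 10; heap: [0-4 FREE][5-9 ALLOC][10-21 ALLOC][22-23 FREE]
Op 10: e = malloc(2) -> e = 0; heap: [0-1 ALLOC][2-4 FREE][5-9 ALLOC][10-21 ALLOC][22-23 FREE]
Free blocks: [3 2] total_free=5 largest=3 -> 100*(5-3)/5 = 200/5 = 40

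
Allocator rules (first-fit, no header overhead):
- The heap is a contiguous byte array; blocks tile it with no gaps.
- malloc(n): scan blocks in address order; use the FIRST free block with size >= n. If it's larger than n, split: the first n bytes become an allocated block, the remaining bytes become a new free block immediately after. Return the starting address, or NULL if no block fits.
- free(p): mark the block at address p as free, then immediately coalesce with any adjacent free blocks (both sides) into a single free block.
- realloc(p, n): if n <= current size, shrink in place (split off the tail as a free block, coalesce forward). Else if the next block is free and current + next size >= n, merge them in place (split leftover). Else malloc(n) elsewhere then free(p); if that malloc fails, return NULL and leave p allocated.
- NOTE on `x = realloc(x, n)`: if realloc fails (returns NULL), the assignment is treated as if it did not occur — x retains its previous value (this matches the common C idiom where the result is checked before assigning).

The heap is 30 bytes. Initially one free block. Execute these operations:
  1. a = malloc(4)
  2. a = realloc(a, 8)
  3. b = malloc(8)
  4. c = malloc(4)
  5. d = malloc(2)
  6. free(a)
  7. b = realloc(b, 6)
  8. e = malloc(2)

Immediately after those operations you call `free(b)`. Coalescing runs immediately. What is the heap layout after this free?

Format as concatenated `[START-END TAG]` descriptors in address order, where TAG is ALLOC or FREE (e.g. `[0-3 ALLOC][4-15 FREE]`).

Op 1: a = malloc(4) -> a = 0; heap: [0-3 ALLOC][4-29 FREE]
Op 2: a = realloc(a, 8) -> a = 0; heap: [0-7 ALLOC][8-29 FREE]
Op 3: b = malloc(8) -> b = 8; heap: [0-7 ALLOC][8-15 ALLOC][16-29 FREE]
Op 4: c = malloc(4) -> c = 16; heap: [0-7 ALLOC][8-15 ALLOC][16-19 ALLOC][20-29 FREE]
Op 5: d = malloc(2) -> d = 20; heap: [0-7 ALLOC][8-15 ALLOC][16-19 ALLOC][20-21 ALLOC][22-29 FREE]
Op 6: free(a) -> (freed a); heap: [0-7 FREE][8-15 ALLOC][16-19 ALLOC][20-21 ALLOC][22-29 FREE]
Op 7: b = realloc(b, 6) -> b = 8; heap: [0-7 FREE][8-13 ALLOC][14-15 FREE][16-19 ALLOC][20-21 ALLOC][22-29 FREE]
Op 8: e = malloc(2) -> e = 0; heap: [0-1 ALLOC][2-7 FREE][8-13 ALLOC][14-15 FREE][16-19 ALLOC][20-21 ALLOC][22-29 FREE]
free(b): b = 8 -> block [8-13 ALLOC]; mark free, coalesce with adjacent free neighbors -> [0-1 ALLOC][2-15 FREE][16-19 ALLOC][20-21 ALLOC][22-29 FREE]

Answer: [0-1 ALLOC][2-15 FREE][16-19 ALLOC][20-21 ALLOC][22-29 FREE]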